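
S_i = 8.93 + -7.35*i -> [8.93, 1.58, -5.77, -13.12, -20.47]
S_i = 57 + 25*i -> [57, 82, 107, 132, 157]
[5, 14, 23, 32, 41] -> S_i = 5 + 9*i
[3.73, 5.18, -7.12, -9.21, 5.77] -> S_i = Random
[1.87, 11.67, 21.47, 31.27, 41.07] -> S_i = 1.87 + 9.80*i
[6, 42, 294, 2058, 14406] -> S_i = 6*7^i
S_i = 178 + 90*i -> [178, 268, 358, 448, 538]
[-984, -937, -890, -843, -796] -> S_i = -984 + 47*i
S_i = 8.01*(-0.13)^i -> [8.01, -1.04, 0.14, -0.02, 0.0]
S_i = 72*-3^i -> [72, -216, 648, -1944, 5832]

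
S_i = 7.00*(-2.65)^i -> [7.0, -18.55, 49.16, -130.27, 345.21]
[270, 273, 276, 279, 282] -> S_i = 270 + 3*i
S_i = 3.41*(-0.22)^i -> [3.41, -0.75, 0.17, -0.04, 0.01]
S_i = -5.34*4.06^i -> [-5.34, -21.68, -88.02, -357.37, -1450.93]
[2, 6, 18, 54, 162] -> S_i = 2*3^i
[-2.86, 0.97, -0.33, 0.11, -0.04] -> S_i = -2.86*(-0.34)^i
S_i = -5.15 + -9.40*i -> [-5.15, -14.55, -23.95, -33.35, -42.75]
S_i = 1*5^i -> [1, 5, 25, 125, 625]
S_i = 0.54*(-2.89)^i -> [0.54, -1.56, 4.51, -13.03, 37.67]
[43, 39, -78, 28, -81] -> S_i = Random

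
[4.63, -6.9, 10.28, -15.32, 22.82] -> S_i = 4.63*(-1.49)^i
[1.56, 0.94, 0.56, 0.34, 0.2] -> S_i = 1.56*0.60^i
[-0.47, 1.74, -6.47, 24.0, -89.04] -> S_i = -0.47*(-3.71)^i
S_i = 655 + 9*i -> [655, 664, 673, 682, 691]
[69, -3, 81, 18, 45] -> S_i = Random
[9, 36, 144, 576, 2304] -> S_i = 9*4^i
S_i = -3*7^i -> [-3, -21, -147, -1029, -7203]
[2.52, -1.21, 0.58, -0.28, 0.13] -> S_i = 2.52*(-0.48)^i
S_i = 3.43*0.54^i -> [3.43, 1.85, 1.0, 0.54, 0.29]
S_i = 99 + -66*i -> [99, 33, -33, -99, -165]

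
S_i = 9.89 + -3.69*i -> [9.89, 6.2, 2.51, -1.18, -4.87]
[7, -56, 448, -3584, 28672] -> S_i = 7*-8^i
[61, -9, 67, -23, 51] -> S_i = Random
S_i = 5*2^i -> [5, 10, 20, 40, 80]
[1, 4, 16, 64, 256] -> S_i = 1*4^i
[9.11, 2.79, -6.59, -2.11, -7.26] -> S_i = Random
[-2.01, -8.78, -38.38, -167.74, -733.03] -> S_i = -2.01*4.37^i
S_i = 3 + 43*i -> [3, 46, 89, 132, 175]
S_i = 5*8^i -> [5, 40, 320, 2560, 20480]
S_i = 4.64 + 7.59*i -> [4.64, 12.23, 19.82, 27.41, 35.0]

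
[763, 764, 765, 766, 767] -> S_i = 763 + 1*i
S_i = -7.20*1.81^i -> [-7.2, -13.03, -23.59, -42.69, -77.28]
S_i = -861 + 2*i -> [-861, -859, -857, -855, -853]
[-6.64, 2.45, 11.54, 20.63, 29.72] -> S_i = -6.64 + 9.09*i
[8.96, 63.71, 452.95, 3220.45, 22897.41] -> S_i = 8.96*7.11^i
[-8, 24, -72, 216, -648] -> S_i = -8*-3^i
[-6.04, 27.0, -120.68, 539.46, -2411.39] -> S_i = -6.04*(-4.47)^i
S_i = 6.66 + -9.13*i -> [6.66, -2.47, -11.6, -20.73, -29.86]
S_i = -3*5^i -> [-3, -15, -75, -375, -1875]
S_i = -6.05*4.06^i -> [-6.05, -24.56, -99.73, -404.89, -1643.84]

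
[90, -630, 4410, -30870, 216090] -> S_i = 90*-7^i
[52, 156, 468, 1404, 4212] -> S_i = 52*3^i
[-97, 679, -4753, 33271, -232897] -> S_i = -97*-7^i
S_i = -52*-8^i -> [-52, 416, -3328, 26624, -212992]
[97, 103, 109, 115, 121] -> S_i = 97 + 6*i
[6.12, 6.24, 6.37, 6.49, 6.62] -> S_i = 6.12*1.02^i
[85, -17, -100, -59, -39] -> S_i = Random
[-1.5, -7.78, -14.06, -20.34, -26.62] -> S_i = -1.50 + -6.28*i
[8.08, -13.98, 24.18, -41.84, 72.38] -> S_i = 8.08*(-1.73)^i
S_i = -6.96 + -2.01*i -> [-6.96, -8.97, -10.98, -12.99, -15.0]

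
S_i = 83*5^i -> [83, 415, 2075, 10375, 51875]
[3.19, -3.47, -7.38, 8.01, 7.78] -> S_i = Random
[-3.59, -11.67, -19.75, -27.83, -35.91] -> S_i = -3.59 + -8.08*i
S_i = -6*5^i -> [-6, -30, -150, -750, -3750]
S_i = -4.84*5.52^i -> [-4.84, -26.72, -147.48, -814.07, -4493.68]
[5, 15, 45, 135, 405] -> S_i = 5*3^i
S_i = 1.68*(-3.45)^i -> [1.68, -5.8, 20.0, -68.99, 238.0]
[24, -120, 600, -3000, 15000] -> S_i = 24*-5^i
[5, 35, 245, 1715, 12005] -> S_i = 5*7^i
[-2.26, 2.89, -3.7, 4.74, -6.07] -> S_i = -2.26*(-1.28)^i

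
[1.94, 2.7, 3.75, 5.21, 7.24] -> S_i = 1.94*1.39^i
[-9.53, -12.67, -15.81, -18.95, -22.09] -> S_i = -9.53 + -3.14*i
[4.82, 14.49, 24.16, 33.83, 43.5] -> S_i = 4.82 + 9.67*i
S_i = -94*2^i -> [-94, -188, -376, -752, -1504]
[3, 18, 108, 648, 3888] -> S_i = 3*6^i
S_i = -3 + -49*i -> [-3, -52, -101, -150, -199]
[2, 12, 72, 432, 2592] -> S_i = 2*6^i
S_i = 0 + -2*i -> [0, -2, -4, -6, -8]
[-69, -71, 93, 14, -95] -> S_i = Random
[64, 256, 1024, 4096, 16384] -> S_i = 64*4^i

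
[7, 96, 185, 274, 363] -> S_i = 7 + 89*i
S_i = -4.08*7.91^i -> [-4.08, -32.27, -255.28, -2019.25, -15972.25]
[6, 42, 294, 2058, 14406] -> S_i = 6*7^i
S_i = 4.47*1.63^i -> [4.47, 7.29, 11.88, 19.36, 31.55]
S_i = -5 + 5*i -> [-5, 0, 5, 10, 15]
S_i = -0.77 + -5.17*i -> [-0.77, -5.94, -11.11, -16.28, -21.45]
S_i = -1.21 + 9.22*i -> [-1.21, 8.01, 17.23, 26.45, 35.67]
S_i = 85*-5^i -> [85, -425, 2125, -10625, 53125]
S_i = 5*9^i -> [5, 45, 405, 3645, 32805]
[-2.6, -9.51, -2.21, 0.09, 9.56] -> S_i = Random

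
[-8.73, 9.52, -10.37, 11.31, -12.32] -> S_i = -8.73*(-1.09)^i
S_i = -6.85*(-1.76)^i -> [-6.85, 12.06, -21.22, 37.34, -65.73]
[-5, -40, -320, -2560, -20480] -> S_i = -5*8^i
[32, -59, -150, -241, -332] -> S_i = 32 + -91*i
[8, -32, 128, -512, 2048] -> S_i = 8*-4^i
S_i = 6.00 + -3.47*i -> [6.0, 2.53, -0.94, -4.41, -7.88]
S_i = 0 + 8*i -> [0, 8, 16, 24, 32]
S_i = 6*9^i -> [6, 54, 486, 4374, 39366]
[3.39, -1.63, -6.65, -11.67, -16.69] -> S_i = 3.39 + -5.02*i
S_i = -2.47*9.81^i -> [-2.47, -24.23, -237.7, -2331.87, -22875.63]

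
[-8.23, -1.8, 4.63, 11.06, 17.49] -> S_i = -8.23 + 6.43*i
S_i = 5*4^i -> [5, 20, 80, 320, 1280]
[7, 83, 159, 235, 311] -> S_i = 7 + 76*i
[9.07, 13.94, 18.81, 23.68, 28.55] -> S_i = 9.07 + 4.87*i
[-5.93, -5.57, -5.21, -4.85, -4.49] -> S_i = -5.93 + 0.36*i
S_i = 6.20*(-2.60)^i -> [6.2, -16.12, 41.91, -108.97, 283.33]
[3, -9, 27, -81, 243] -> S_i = 3*-3^i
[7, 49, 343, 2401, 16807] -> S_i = 7*7^i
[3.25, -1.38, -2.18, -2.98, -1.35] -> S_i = Random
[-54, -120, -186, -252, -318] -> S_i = -54 + -66*i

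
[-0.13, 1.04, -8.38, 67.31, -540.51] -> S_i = -0.13*(-8.03)^i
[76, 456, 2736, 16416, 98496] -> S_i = 76*6^i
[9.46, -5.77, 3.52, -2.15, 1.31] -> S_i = 9.46*(-0.61)^i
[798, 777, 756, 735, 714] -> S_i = 798 + -21*i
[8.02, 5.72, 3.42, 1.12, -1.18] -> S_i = 8.02 + -2.30*i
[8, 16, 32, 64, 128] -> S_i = 8*2^i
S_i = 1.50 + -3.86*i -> [1.5, -2.36, -6.22, -10.08, -13.94]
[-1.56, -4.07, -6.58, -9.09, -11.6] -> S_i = -1.56 + -2.51*i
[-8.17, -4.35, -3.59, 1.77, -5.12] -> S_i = Random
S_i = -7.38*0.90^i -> [-7.38, -6.64, -5.98, -5.38, -4.84]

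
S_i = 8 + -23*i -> [8, -15, -38, -61, -84]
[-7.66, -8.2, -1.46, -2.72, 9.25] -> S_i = Random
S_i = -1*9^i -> [-1, -9, -81, -729, -6561]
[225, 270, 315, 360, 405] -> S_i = 225 + 45*i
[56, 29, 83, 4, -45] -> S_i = Random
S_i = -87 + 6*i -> [-87, -81, -75, -69, -63]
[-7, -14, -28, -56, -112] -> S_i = -7*2^i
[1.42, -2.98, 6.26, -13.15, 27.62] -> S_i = 1.42*(-2.10)^i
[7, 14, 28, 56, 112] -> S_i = 7*2^i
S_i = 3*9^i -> [3, 27, 243, 2187, 19683]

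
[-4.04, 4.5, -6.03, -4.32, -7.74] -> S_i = Random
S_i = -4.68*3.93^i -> [-4.68, -18.39, -72.28, -284.07, -1116.39]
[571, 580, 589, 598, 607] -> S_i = 571 + 9*i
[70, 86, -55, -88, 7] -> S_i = Random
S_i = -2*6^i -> [-2, -12, -72, -432, -2592]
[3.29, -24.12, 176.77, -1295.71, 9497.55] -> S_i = 3.29*(-7.33)^i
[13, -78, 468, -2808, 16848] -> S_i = 13*-6^i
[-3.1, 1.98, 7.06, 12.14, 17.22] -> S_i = -3.10 + 5.08*i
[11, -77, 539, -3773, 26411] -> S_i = 11*-7^i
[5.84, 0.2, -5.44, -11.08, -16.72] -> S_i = 5.84 + -5.64*i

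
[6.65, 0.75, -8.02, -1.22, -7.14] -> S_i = Random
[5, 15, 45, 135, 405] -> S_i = 5*3^i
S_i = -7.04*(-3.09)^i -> [-7.04, 21.75, -67.22, 207.71, -641.81]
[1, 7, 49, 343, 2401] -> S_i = 1*7^i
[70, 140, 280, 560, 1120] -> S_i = 70*2^i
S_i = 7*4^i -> [7, 28, 112, 448, 1792]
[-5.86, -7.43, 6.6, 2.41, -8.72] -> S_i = Random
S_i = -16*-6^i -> [-16, 96, -576, 3456, -20736]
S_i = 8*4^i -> [8, 32, 128, 512, 2048]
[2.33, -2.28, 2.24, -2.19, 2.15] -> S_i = 2.33*(-0.98)^i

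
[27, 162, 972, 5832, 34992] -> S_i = 27*6^i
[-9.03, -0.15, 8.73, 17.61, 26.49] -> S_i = -9.03 + 8.88*i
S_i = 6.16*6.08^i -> [6.16, 37.45, 227.71, 1384.5, 8417.73]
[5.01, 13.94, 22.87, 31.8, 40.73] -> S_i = 5.01 + 8.93*i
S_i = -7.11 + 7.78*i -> [-7.11, 0.67, 8.45, 16.23, 24.01]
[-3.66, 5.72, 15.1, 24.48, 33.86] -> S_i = -3.66 + 9.38*i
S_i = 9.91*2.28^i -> [9.91, 22.59, 51.52, 117.46, 267.8]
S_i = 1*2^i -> [1, 2, 4, 8, 16]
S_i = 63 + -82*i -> [63, -19, -101, -183, -265]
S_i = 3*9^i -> [3, 27, 243, 2187, 19683]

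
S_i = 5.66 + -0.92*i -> [5.66, 4.74, 3.82, 2.9, 1.98]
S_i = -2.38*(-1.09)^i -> [-2.38, 2.59, -2.83, 3.08, -3.36]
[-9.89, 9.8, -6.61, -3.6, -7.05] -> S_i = Random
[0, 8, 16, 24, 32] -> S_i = 0 + 8*i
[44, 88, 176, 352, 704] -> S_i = 44*2^i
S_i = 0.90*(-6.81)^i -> [0.9, -6.13, 41.74, -284.24, 1935.67]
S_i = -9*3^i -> [-9, -27, -81, -243, -729]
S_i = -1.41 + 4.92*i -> [-1.41, 3.51, 8.43, 13.35, 18.27]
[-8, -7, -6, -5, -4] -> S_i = -8 + 1*i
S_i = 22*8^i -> [22, 176, 1408, 11264, 90112]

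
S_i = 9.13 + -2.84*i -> [9.13, 6.29, 3.45, 0.61, -2.23]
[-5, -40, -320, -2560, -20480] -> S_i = -5*8^i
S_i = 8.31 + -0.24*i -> [8.31, 8.07, 7.83, 7.59, 7.35]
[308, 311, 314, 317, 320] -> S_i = 308 + 3*i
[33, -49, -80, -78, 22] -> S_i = Random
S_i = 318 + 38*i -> [318, 356, 394, 432, 470]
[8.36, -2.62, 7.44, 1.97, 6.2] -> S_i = Random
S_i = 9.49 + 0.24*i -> [9.49, 9.73, 9.97, 10.21, 10.45]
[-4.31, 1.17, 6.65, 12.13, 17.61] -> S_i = -4.31 + 5.48*i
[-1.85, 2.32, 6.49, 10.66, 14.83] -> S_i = -1.85 + 4.17*i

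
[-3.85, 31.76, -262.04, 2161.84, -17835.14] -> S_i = -3.85*(-8.25)^i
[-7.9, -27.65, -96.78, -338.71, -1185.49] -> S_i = -7.90*3.50^i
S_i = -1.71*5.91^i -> [-1.71, -10.11, -59.73, -352.99, -2086.15]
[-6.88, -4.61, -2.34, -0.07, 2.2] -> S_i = -6.88 + 2.27*i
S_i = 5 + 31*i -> [5, 36, 67, 98, 129]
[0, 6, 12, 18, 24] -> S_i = 0 + 6*i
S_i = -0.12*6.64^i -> [-0.12, -0.8, -5.29, -35.13, -233.27]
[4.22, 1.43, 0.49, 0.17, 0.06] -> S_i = 4.22*0.34^i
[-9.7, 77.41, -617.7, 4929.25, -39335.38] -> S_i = -9.70*(-7.98)^i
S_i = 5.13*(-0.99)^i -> [5.13, -5.08, 5.03, -4.98, 4.93]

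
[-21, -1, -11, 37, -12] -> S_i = Random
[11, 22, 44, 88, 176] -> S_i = 11*2^i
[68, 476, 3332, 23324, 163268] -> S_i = 68*7^i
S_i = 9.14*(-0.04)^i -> [9.14, -0.37, 0.01, -0.0, 0.0]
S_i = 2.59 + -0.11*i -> [2.59, 2.48, 2.37, 2.26, 2.15]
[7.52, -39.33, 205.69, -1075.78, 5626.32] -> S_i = 7.52*(-5.23)^i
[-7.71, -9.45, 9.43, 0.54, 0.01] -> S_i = Random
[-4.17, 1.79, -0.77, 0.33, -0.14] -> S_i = -4.17*(-0.43)^i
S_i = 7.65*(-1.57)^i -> [7.65, -12.01, 18.86, -29.6, 46.48]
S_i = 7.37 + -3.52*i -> [7.37, 3.85, 0.33, -3.19, -6.71]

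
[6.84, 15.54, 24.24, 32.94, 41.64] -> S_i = 6.84 + 8.70*i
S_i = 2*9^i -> [2, 18, 162, 1458, 13122]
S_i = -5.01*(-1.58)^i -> [-5.01, 7.92, -12.51, 19.76, -31.22]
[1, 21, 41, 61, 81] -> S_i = 1 + 20*i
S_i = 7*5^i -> [7, 35, 175, 875, 4375]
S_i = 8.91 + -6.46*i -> [8.91, 2.45, -4.01, -10.47, -16.93]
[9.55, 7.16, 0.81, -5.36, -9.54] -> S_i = Random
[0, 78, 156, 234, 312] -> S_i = 0 + 78*i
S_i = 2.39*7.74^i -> [2.39, 18.5, 143.18, 1108.21, 8577.52]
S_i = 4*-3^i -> [4, -12, 36, -108, 324]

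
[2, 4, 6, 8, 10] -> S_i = 2 + 2*i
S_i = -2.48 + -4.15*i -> [-2.48, -6.63, -10.78, -14.93, -19.08]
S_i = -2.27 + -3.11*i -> [-2.27, -5.38, -8.49, -11.6, -14.71]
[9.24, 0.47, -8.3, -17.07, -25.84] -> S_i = 9.24 + -8.77*i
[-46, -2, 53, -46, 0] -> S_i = Random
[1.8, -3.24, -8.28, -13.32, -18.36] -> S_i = 1.80 + -5.04*i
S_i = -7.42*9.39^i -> [-7.42, -69.67, -654.24, -6143.29, -57685.45]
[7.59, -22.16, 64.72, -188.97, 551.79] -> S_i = 7.59*(-2.92)^i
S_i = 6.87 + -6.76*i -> [6.87, 0.11, -6.65, -13.41, -20.17]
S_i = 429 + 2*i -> [429, 431, 433, 435, 437]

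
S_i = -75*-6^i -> [-75, 450, -2700, 16200, -97200]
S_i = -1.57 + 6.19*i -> [-1.57, 4.62, 10.81, 17.0, 23.19]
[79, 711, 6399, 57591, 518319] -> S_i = 79*9^i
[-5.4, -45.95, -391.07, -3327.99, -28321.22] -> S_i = -5.40*8.51^i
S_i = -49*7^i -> [-49, -343, -2401, -16807, -117649]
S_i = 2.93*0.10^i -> [2.93, 0.29, 0.03, 0.0, 0.0]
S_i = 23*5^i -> [23, 115, 575, 2875, 14375]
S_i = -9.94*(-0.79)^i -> [-9.94, 7.85, -6.2, 4.9, -3.87]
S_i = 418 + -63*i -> [418, 355, 292, 229, 166]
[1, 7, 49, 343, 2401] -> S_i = 1*7^i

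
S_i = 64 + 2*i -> [64, 66, 68, 70, 72]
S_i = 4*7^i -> [4, 28, 196, 1372, 9604]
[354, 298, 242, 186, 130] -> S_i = 354 + -56*i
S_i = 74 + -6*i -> [74, 68, 62, 56, 50]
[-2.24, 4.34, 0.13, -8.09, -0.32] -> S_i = Random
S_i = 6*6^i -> [6, 36, 216, 1296, 7776]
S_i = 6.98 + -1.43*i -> [6.98, 5.55, 4.12, 2.69, 1.26]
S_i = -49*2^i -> [-49, -98, -196, -392, -784]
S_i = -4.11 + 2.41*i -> [-4.11, -1.7, 0.71, 3.12, 5.53]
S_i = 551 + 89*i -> [551, 640, 729, 818, 907]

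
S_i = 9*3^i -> [9, 27, 81, 243, 729]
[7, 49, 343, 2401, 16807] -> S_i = 7*7^i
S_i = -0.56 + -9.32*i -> [-0.56, -9.88, -19.2, -28.52, -37.84]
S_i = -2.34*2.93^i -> [-2.34, -6.86, -20.09, -58.86, -172.46]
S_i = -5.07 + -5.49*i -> [-5.07, -10.56, -16.05, -21.54, -27.03]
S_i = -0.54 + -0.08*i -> [-0.54, -0.62, -0.7, -0.78, -0.86]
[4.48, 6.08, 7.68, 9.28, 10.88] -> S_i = 4.48 + 1.60*i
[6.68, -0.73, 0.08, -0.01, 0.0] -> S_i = 6.68*(-0.11)^i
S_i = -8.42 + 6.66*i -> [-8.42, -1.76, 4.9, 11.56, 18.22]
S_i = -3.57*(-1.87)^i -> [-3.57, 6.68, -12.48, 23.34, -43.66]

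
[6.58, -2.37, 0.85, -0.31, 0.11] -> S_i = 6.58*(-0.36)^i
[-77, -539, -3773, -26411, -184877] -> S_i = -77*7^i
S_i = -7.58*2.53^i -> [-7.58, -19.18, -48.52, -122.75, -310.56]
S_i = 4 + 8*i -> [4, 12, 20, 28, 36]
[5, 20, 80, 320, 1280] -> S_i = 5*4^i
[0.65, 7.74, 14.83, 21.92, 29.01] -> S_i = 0.65 + 7.09*i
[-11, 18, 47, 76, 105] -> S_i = -11 + 29*i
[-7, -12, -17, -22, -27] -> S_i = -7 + -5*i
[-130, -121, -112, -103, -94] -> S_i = -130 + 9*i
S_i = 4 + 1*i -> [4, 5, 6, 7, 8]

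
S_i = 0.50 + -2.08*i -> [0.5, -1.58, -3.66, -5.74, -7.82]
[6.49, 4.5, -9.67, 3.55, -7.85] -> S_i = Random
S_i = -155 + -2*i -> [-155, -157, -159, -161, -163]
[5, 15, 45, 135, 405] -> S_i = 5*3^i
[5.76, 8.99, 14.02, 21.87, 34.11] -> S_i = 5.76*1.56^i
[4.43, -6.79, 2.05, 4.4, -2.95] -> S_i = Random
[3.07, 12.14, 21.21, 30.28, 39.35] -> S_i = 3.07 + 9.07*i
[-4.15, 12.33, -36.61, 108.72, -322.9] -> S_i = -4.15*(-2.97)^i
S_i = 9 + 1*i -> [9, 10, 11, 12, 13]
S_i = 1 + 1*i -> [1, 2, 3, 4, 5]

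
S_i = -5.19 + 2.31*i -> [-5.19, -2.88, -0.57, 1.74, 4.05]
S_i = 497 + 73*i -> [497, 570, 643, 716, 789]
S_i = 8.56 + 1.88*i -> [8.56, 10.44, 12.32, 14.2, 16.08]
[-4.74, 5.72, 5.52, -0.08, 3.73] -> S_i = Random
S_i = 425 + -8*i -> [425, 417, 409, 401, 393]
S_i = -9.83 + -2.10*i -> [-9.83, -11.93, -14.03, -16.13, -18.23]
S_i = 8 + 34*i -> [8, 42, 76, 110, 144]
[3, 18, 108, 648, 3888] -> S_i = 3*6^i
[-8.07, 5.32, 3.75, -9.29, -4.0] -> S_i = Random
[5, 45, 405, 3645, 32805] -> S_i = 5*9^i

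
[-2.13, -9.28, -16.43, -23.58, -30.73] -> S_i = -2.13 + -7.15*i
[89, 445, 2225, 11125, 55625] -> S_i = 89*5^i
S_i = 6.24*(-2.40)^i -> [6.24, -14.98, 35.94, -86.26, 207.03]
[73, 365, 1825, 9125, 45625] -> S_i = 73*5^i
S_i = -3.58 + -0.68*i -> [-3.58, -4.26, -4.94, -5.62, -6.3]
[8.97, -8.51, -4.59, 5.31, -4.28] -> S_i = Random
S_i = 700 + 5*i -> [700, 705, 710, 715, 720]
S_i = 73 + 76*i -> [73, 149, 225, 301, 377]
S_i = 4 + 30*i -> [4, 34, 64, 94, 124]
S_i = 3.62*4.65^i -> [3.62, 16.83, 78.27, 363.97, 1692.47]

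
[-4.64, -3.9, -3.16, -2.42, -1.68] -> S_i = -4.64 + 0.74*i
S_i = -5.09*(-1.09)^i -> [-5.09, 5.55, -6.05, 6.59, -7.18]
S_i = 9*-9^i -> [9, -81, 729, -6561, 59049]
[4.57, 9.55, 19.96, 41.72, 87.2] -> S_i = 4.57*2.09^i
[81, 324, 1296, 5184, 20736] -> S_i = 81*4^i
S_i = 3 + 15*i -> [3, 18, 33, 48, 63]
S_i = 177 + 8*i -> [177, 185, 193, 201, 209]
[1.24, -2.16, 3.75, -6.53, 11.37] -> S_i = 1.24*(-1.74)^i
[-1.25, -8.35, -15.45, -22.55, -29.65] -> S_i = -1.25 + -7.10*i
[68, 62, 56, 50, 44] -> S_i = 68 + -6*i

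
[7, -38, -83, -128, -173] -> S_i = 7 + -45*i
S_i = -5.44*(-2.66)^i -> [-5.44, 14.47, -38.49, 102.39, -272.35]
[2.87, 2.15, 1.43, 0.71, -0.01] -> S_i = 2.87 + -0.72*i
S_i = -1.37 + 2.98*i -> [-1.37, 1.61, 4.59, 7.57, 10.55]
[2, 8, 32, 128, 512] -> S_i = 2*4^i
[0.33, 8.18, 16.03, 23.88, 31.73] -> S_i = 0.33 + 7.85*i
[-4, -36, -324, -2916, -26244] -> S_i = -4*9^i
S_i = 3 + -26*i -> [3, -23, -49, -75, -101]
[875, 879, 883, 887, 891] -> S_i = 875 + 4*i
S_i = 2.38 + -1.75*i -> [2.38, 0.63, -1.12, -2.87, -4.62]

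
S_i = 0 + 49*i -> [0, 49, 98, 147, 196]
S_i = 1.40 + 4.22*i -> [1.4, 5.62, 9.84, 14.06, 18.28]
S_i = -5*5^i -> [-5, -25, -125, -625, -3125]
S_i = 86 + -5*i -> [86, 81, 76, 71, 66]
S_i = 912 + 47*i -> [912, 959, 1006, 1053, 1100]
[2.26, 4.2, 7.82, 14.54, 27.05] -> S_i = 2.26*1.86^i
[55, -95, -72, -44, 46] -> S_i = Random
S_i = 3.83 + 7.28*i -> [3.83, 11.11, 18.39, 25.67, 32.95]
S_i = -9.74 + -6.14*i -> [-9.74, -15.88, -22.02, -28.16, -34.3]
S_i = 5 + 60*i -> [5, 65, 125, 185, 245]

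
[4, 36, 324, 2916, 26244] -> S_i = 4*9^i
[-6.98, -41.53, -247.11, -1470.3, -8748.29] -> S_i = -6.98*5.95^i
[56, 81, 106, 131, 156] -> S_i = 56 + 25*i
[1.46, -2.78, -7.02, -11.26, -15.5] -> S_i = 1.46 + -4.24*i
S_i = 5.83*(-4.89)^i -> [5.83, -28.51, 139.41, -681.7, 3333.53]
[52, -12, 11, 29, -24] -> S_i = Random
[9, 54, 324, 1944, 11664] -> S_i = 9*6^i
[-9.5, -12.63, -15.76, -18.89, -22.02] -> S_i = -9.50 + -3.13*i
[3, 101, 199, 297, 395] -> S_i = 3 + 98*i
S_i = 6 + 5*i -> [6, 11, 16, 21, 26]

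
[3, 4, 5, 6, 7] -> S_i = 3 + 1*i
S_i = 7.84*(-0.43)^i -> [7.84, -3.37, 1.45, -0.62, 0.27]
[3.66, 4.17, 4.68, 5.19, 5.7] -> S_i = 3.66 + 0.51*i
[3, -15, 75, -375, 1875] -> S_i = 3*-5^i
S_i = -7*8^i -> [-7, -56, -448, -3584, -28672]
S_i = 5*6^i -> [5, 30, 180, 1080, 6480]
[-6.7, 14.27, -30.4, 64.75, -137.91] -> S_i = -6.70*(-2.13)^i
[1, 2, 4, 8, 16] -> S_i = 1*2^i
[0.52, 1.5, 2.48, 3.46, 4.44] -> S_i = 0.52 + 0.98*i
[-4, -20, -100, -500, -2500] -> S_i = -4*5^i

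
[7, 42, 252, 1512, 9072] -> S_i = 7*6^i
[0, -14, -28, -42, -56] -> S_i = 0 + -14*i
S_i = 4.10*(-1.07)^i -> [4.1, -4.39, 4.69, -5.02, 5.37]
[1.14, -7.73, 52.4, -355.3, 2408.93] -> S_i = 1.14*(-6.78)^i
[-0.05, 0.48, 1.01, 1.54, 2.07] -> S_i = -0.05 + 0.53*i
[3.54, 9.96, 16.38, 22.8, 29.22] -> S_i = 3.54 + 6.42*i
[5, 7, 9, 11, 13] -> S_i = 5 + 2*i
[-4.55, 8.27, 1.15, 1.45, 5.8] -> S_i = Random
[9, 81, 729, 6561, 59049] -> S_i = 9*9^i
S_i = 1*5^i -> [1, 5, 25, 125, 625]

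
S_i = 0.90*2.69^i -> [0.9, 2.42, 6.51, 17.52, 47.13]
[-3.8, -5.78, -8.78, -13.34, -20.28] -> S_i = -3.80*1.52^i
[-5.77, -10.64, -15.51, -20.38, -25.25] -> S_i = -5.77 + -4.87*i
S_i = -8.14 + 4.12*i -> [-8.14, -4.02, 0.1, 4.22, 8.34]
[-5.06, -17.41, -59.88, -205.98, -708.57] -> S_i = -5.06*3.44^i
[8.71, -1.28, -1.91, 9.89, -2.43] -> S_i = Random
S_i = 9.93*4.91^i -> [9.93, 48.76, 239.39, 1175.42, 5771.32]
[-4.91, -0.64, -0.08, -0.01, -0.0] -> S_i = -4.91*0.13^i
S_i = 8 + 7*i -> [8, 15, 22, 29, 36]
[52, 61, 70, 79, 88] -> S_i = 52 + 9*i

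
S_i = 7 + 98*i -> [7, 105, 203, 301, 399]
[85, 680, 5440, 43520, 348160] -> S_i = 85*8^i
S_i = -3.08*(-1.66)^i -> [-3.08, 5.11, -8.49, 14.09, -23.39]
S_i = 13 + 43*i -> [13, 56, 99, 142, 185]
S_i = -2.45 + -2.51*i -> [-2.45, -4.96, -7.47, -9.98, -12.49]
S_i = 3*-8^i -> [3, -24, 192, -1536, 12288]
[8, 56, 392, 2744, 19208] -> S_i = 8*7^i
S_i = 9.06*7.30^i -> [9.06, 66.14, 482.81, 3524.49, 25728.81]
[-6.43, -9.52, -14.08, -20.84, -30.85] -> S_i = -6.43*1.48^i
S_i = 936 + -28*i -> [936, 908, 880, 852, 824]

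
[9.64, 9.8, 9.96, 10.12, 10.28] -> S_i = 9.64 + 0.16*i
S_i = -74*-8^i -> [-74, 592, -4736, 37888, -303104]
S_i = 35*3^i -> [35, 105, 315, 945, 2835]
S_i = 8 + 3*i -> [8, 11, 14, 17, 20]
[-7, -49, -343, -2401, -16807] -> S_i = -7*7^i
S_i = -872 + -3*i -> [-872, -875, -878, -881, -884]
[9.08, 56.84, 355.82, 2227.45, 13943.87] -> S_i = 9.08*6.26^i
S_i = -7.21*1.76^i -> [-7.21, -12.69, -22.33, -39.31, -69.18]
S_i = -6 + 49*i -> [-6, 43, 92, 141, 190]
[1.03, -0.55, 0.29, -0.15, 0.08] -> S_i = 1.03*(-0.53)^i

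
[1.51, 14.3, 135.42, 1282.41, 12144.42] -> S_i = 1.51*9.47^i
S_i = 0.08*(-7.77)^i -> [0.08, -0.62, 4.83, -37.53, 291.59]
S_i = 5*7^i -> [5, 35, 245, 1715, 12005]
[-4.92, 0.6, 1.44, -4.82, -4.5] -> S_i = Random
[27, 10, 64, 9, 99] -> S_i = Random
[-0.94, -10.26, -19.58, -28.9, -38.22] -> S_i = -0.94 + -9.32*i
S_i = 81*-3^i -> [81, -243, 729, -2187, 6561]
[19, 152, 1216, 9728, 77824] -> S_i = 19*8^i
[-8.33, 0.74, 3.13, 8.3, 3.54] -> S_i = Random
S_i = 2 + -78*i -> [2, -76, -154, -232, -310]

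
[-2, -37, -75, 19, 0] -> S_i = Random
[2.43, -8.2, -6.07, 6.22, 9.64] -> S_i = Random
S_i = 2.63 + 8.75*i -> [2.63, 11.38, 20.13, 28.88, 37.63]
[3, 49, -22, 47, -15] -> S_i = Random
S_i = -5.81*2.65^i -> [-5.81, -15.4, -40.8, -108.12, -286.52]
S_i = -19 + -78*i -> [-19, -97, -175, -253, -331]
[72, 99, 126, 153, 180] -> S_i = 72 + 27*i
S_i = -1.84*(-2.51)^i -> [-1.84, 4.62, -11.59, 29.1, -73.03]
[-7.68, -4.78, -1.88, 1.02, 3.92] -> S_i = -7.68 + 2.90*i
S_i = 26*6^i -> [26, 156, 936, 5616, 33696]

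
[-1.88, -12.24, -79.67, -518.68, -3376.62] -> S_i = -1.88*6.51^i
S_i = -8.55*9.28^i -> [-8.55, -79.34, -736.31, -6832.98, -63410.04]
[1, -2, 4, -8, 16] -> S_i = 1*-2^i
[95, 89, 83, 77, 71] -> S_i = 95 + -6*i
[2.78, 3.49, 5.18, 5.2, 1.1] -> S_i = Random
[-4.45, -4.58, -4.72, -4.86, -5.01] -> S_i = -4.45*1.03^i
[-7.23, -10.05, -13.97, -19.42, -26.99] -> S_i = -7.23*1.39^i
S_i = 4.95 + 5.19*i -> [4.95, 10.14, 15.33, 20.52, 25.71]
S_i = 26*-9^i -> [26, -234, 2106, -18954, 170586]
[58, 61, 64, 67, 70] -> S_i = 58 + 3*i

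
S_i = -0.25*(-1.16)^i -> [-0.25, 0.29, -0.34, 0.39, -0.45]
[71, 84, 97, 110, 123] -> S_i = 71 + 13*i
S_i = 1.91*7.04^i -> [1.91, 13.45, 94.66, 666.43, 4691.63]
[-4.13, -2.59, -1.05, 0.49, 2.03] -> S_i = -4.13 + 1.54*i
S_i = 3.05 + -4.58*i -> [3.05, -1.53, -6.11, -10.69, -15.27]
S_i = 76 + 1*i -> [76, 77, 78, 79, 80]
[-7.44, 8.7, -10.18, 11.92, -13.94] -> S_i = -7.44*(-1.17)^i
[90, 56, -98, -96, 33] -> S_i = Random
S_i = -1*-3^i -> [-1, 3, -9, 27, -81]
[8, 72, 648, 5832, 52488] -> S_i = 8*9^i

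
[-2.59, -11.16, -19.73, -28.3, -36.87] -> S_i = -2.59 + -8.57*i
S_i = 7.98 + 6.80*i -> [7.98, 14.78, 21.58, 28.38, 35.18]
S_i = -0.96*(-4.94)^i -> [-0.96, 4.74, -23.43, 115.73, -571.71]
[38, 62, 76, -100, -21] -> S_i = Random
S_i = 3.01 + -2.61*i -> [3.01, 0.4, -2.21, -4.82, -7.43]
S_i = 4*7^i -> [4, 28, 196, 1372, 9604]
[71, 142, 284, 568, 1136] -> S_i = 71*2^i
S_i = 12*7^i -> [12, 84, 588, 4116, 28812]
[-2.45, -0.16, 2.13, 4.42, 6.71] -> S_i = -2.45 + 2.29*i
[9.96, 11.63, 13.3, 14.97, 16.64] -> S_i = 9.96 + 1.67*i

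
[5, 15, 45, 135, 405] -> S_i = 5*3^i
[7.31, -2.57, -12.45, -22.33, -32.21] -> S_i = 7.31 + -9.88*i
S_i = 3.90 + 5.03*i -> [3.9, 8.93, 13.96, 18.99, 24.02]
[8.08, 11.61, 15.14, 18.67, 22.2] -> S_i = 8.08 + 3.53*i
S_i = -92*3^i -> [-92, -276, -828, -2484, -7452]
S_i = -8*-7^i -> [-8, 56, -392, 2744, -19208]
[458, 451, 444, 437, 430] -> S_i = 458 + -7*i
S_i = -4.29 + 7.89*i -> [-4.29, 3.6, 11.49, 19.38, 27.27]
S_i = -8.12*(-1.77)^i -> [-8.12, 14.37, -25.44, 45.03, -79.7]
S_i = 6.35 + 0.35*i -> [6.35, 6.7, 7.05, 7.4, 7.75]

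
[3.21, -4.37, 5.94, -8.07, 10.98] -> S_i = 3.21*(-1.36)^i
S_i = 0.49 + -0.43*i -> [0.49, 0.06, -0.37, -0.8, -1.23]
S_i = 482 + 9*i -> [482, 491, 500, 509, 518]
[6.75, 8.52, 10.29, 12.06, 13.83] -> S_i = 6.75 + 1.77*i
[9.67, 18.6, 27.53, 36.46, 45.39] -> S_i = 9.67 + 8.93*i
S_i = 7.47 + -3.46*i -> [7.47, 4.01, 0.55, -2.91, -6.37]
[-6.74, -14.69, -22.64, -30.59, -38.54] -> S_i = -6.74 + -7.95*i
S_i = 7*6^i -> [7, 42, 252, 1512, 9072]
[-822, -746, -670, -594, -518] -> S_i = -822 + 76*i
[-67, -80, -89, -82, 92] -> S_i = Random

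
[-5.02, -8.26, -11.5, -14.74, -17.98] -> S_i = -5.02 + -3.24*i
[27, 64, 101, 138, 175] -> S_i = 27 + 37*i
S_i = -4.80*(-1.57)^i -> [-4.8, 7.54, -11.83, 18.58, -29.16]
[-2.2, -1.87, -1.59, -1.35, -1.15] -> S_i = -2.20*0.85^i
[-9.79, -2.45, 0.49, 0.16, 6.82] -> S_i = Random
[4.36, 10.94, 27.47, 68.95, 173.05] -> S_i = 4.36*2.51^i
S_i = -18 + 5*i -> [-18, -13, -8, -3, 2]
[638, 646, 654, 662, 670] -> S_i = 638 + 8*i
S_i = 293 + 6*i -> [293, 299, 305, 311, 317]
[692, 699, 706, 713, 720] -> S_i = 692 + 7*i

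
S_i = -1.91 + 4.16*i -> [-1.91, 2.25, 6.41, 10.57, 14.73]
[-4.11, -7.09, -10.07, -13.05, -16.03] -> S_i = -4.11 + -2.98*i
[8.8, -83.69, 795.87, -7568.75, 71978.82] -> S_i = 8.80*(-9.51)^i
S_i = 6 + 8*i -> [6, 14, 22, 30, 38]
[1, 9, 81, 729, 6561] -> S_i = 1*9^i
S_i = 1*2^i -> [1, 2, 4, 8, 16]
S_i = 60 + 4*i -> [60, 64, 68, 72, 76]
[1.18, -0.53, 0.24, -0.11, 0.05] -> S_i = 1.18*(-0.45)^i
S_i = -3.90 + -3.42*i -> [-3.9, -7.32, -10.74, -14.16, -17.58]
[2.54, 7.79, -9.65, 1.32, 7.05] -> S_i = Random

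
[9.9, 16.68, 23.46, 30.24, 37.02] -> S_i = 9.90 + 6.78*i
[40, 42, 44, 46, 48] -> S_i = 40 + 2*i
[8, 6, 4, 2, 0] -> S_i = 8 + -2*i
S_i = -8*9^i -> [-8, -72, -648, -5832, -52488]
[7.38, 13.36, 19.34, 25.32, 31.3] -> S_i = 7.38 + 5.98*i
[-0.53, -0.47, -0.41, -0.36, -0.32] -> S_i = -0.53*0.88^i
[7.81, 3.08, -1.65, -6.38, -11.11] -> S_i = 7.81 + -4.73*i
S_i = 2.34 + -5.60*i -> [2.34, -3.26, -8.86, -14.46, -20.06]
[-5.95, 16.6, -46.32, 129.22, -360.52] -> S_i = -5.95*(-2.79)^i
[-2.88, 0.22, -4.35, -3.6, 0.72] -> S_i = Random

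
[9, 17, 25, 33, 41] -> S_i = 9 + 8*i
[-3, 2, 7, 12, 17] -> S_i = -3 + 5*i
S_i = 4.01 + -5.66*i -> [4.01, -1.65, -7.31, -12.97, -18.63]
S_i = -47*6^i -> [-47, -282, -1692, -10152, -60912]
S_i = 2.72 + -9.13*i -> [2.72, -6.41, -15.54, -24.67, -33.8]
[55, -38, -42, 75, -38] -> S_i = Random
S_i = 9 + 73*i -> [9, 82, 155, 228, 301]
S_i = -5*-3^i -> [-5, 15, -45, 135, -405]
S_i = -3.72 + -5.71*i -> [-3.72, -9.43, -15.14, -20.85, -26.56]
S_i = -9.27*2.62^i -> [-9.27, -24.29, -63.63, -166.72, -436.8]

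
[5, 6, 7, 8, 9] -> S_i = 5 + 1*i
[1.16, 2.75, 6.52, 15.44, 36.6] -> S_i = 1.16*2.37^i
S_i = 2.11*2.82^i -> [2.11, 5.95, 16.78, 47.32, 133.44]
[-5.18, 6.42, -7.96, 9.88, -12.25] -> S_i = -5.18*(-1.24)^i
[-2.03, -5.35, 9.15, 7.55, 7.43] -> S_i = Random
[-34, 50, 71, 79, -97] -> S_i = Random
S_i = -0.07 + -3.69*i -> [-0.07, -3.76, -7.45, -11.14, -14.83]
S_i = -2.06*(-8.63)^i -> [-2.06, 17.78, -153.42, 1324.04, -11426.43]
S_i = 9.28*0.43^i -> [9.28, 3.99, 1.72, 0.74, 0.32]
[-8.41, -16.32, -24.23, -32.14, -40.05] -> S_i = -8.41 + -7.91*i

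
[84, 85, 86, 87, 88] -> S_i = 84 + 1*i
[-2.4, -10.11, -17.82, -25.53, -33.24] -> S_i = -2.40 + -7.71*i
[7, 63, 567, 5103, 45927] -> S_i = 7*9^i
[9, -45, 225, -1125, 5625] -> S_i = 9*-5^i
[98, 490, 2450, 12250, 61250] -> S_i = 98*5^i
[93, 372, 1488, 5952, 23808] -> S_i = 93*4^i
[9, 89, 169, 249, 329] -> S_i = 9 + 80*i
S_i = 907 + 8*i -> [907, 915, 923, 931, 939]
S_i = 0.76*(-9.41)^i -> [0.76, -7.15, 67.3, -633.26, 5958.98]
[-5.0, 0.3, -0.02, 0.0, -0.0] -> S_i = -5.00*(-0.06)^i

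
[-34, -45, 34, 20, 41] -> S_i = Random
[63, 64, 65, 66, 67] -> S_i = 63 + 1*i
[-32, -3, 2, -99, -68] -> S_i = Random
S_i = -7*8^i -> [-7, -56, -448, -3584, -28672]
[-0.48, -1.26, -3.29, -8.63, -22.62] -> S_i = -0.48*2.62^i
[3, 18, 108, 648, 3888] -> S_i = 3*6^i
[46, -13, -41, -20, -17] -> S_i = Random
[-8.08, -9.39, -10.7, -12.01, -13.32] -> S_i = -8.08 + -1.31*i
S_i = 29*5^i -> [29, 145, 725, 3625, 18125]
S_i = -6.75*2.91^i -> [-6.75, -19.64, -57.16, -166.33, -484.03]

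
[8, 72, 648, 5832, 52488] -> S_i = 8*9^i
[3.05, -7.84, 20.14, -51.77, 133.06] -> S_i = 3.05*(-2.57)^i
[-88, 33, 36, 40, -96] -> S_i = Random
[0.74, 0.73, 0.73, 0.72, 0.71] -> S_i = 0.74*0.99^i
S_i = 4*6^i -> [4, 24, 144, 864, 5184]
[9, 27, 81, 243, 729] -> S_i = 9*3^i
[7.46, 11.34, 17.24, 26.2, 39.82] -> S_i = 7.46*1.52^i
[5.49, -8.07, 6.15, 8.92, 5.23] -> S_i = Random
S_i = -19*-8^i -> [-19, 152, -1216, 9728, -77824]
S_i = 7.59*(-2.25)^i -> [7.59, -17.08, 38.42, -86.45, 194.52]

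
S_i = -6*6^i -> [-6, -36, -216, -1296, -7776]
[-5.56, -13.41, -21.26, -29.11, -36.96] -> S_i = -5.56 + -7.85*i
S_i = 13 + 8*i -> [13, 21, 29, 37, 45]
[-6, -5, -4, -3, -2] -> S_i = -6 + 1*i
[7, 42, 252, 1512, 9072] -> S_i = 7*6^i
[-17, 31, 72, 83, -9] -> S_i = Random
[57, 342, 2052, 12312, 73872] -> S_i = 57*6^i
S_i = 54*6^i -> [54, 324, 1944, 11664, 69984]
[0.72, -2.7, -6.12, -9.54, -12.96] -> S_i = 0.72 + -3.42*i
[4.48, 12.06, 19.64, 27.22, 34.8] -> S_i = 4.48 + 7.58*i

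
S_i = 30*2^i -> [30, 60, 120, 240, 480]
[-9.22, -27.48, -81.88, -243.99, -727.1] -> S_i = -9.22*2.98^i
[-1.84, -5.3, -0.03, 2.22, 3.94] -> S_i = Random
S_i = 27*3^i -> [27, 81, 243, 729, 2187]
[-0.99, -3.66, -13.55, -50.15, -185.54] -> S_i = -0.99*3.70^i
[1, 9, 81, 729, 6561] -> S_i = 1*9^i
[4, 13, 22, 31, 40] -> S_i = 4 + 9*i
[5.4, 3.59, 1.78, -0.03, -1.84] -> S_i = 5.40 + -1.81*i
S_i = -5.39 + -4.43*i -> [-5.39, -9.82, -14.25, -18.68, -23.11]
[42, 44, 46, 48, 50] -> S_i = 42 + 2*i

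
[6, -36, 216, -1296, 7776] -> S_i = 6*-6^i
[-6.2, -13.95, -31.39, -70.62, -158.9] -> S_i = -6.20*2.25^i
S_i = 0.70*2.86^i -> [0.7, 2.0, 5.73, 16.38, 46.83]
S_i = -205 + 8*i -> [-205, -197, -189, -181, -173]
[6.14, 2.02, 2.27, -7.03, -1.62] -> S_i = Random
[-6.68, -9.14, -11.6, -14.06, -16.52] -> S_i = -6.68 + -2.46*i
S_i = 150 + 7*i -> [150, 157, 164, 171, 178]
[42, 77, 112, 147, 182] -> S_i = 42 + 35*i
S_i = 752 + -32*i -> [752, 720, 688, 656, 624]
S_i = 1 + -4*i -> [1, -3, -7, -11, -15]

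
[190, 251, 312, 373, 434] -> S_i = 190 + 61*i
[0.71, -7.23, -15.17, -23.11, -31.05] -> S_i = 0.71 + -7.94*i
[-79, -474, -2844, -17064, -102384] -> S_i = -79*6^i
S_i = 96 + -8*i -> [96, 88, 80, 72, 64]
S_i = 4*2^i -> [4, 8, 16, 32, 64]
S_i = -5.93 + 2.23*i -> [-5.93, -3.7, -1.47, 0.76, 2.99]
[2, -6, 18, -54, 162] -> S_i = 2*-3^i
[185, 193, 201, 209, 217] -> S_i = 185 + 8*i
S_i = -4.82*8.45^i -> [-4.82, -40.73, -344.16, -2908.15, -24573.89]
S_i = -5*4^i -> [-5, -20, -80, -320, -1280]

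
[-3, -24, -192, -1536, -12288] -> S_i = -3*8^i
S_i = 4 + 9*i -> [4, 13, 22, 31, 40]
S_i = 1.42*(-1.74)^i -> [1.42, -2.47, 4.3, -7.48, 13.02]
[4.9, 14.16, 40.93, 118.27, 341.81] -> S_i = 4.90*2.89^i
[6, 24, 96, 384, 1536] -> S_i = 6*4^i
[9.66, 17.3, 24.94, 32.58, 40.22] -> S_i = 9.66 + 7.64*i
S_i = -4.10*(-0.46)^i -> [-4.1, 1.89, -0.87, 0.4, -0.18]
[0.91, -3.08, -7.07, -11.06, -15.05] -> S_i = 0.91 + -3.99*i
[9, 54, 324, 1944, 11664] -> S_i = 9*6^i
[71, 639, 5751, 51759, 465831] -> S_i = 71*9^i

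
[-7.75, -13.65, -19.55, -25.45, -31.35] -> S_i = -7.75 + -5.90*i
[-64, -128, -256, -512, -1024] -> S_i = -64*2^i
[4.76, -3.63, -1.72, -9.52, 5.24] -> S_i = Random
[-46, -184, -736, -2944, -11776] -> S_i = -46*4^i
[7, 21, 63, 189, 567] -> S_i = 7*3^i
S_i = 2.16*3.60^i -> [2.16, 7.78, 27.99, 100.78, 362.8]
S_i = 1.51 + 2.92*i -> [1.51, 4.43, 7.35, 10.27, 13.19]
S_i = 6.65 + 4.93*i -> [6.65, 11.58, 16.51, 21.44, 26.37]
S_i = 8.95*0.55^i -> [8.95, 4.92, 2.71, 1.49, 0.82]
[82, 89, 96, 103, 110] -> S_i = 82 + 7*i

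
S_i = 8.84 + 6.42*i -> [8.84, 15.26, 21.68, 28.1, 34.52]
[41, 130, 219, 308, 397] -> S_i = 41 + 89*i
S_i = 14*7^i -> [14, 98, 686, 4802, 33614]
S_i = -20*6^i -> [-20, -120, -720, -4320, -25920]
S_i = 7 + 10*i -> [7, 17, 27, 37, 47]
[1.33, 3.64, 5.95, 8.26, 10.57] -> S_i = 1.33 + 2.31*i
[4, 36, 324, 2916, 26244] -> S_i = 4*9^i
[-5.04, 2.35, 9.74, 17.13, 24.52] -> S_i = -5.04 + 7.39*i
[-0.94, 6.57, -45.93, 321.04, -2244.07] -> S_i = -0.94*(-6.99)^i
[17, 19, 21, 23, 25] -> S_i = 17 + 2*i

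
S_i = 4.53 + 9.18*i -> [4.53, 13.71, 22.89, 32.07, 41.25]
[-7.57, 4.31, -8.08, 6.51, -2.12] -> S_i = Random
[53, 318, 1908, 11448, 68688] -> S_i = 53*6^i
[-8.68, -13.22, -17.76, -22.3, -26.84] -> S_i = -8.68 + -4.54*i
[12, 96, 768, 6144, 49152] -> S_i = 12*8^i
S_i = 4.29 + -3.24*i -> [4.29, 1.05, -2.19, -5.43, -8.67]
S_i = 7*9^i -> [7, 63, 567, 5103, 45927]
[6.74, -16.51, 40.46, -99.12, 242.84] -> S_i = 6.74*(-2.45)^i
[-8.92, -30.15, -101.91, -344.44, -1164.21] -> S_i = -8.92*3.38^i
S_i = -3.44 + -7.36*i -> [-3.44, -10.8, -18.16, -25.52, -32.88]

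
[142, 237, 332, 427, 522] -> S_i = 142 + 95*i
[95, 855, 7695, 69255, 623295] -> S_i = 95*9^i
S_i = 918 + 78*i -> [918, 996, 1074, 1152, 1230]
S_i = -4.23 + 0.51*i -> [-4.23, -3.72, -3.21, -2.7, -2.19]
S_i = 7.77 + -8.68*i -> [7.77, -0.91, -9.59, -18.27, -26.95]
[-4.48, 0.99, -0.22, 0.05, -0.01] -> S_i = -4.48*(-0.22)^i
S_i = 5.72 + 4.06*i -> [5.72, 9.78, 13.84, 17.9, 21.96]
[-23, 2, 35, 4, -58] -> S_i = Random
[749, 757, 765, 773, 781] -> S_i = 749 + 8*i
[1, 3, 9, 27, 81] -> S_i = 1*3^i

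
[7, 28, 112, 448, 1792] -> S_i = 7*4^i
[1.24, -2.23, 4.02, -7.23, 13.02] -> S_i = 1.24*(-1.80)^i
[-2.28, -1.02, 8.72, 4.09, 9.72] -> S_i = Random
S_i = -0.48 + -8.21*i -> [-0.48, -8.69, -16.9, -25.11, -33.32]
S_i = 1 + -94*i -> [1, -93, -187, -281, -375]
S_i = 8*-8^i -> [8, -64, 512, -4096, 32768]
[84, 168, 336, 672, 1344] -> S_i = 84*2^i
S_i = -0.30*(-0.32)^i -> [-0.3, 0.1, -0.03, 0.01, -0.0]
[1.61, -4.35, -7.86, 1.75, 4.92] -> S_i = Random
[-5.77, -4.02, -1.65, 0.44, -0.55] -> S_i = Random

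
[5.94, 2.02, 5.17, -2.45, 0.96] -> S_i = Random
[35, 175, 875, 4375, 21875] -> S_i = 35*5^i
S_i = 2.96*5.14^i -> [2.96, 15.21, 78.2, 401.96, 2066.07]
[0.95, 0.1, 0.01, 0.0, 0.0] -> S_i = 0.95*0.10^i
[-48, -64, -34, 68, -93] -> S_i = Random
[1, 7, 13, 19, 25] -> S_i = 1 + 6*i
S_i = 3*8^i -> [3, 24, 192, 1536, 12288]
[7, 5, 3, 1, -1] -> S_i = 7 + -2*i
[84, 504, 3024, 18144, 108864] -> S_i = 84*6^i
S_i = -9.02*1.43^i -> [-9.02, -12.9, -18.44, -26.38, -37.72]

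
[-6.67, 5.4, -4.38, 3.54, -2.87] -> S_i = -6.67*(-0.81)^i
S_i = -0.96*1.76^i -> [-0.96, -1.69, -2.97, -5.23, -9.21]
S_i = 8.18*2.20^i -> [8.18, 18.0, 39.59, 87.1, 191.62]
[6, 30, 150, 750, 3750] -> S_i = 6*5^i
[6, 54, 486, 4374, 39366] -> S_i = 6*9^i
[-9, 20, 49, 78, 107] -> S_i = -9 + 29*i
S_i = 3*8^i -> [3, 24, 192, 1536, 12288]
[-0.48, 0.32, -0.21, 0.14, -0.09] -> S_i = -0.48*(-0.66)^i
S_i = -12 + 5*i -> [-12, -7, -2, 3, 8]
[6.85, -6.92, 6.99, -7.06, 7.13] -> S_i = 6.85*(-1.01)^i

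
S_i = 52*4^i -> [52, 208, 832, 3328, 13312]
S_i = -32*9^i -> [-32, -288, -2592, -23328, -209952]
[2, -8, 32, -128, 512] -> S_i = 2*-4^i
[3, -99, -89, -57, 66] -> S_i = Random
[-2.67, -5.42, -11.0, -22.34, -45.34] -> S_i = -2.67*2.03^i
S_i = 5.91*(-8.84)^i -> [5.91, -52.24, 461.84, -4082.67, 36090.8]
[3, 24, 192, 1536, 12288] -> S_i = 3*8^i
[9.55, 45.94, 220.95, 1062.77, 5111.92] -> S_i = 9.55*4.81^i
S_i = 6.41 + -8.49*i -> [6.41, -2.08, -10.57, -19.06, -27.55]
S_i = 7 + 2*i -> [7, 9, 11, 13, 15]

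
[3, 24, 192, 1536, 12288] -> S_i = 3*8^i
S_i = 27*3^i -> [27, 81, 243, 729, 2187]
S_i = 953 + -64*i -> [953, 889, 825, 761, 697]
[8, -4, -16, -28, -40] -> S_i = 8 + -12*i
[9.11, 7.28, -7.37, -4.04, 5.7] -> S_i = Random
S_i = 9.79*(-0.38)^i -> [9.79, -3.72, 1.41, -0.54, 0.2]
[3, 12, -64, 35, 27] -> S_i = Random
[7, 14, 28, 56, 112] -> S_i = 7*2^i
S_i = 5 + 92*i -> [5, 97, 189, 281, 373]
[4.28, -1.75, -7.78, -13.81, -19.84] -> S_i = 4.28 + -6.03*i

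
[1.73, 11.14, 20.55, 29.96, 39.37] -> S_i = 1.73 + 9.41*i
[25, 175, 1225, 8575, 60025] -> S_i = 25*7^i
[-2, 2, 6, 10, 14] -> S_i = -2 + 4*i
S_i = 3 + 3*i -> [3, 6, 9, 12, 15]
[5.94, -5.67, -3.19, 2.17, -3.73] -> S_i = Random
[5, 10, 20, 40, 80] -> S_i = 5*2^i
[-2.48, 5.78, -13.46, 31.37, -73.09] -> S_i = -2.48*(-2.33)^i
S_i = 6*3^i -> [6, 18, 54, 162, 486]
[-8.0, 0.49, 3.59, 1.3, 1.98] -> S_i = Random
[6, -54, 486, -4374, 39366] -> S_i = 6*-9^i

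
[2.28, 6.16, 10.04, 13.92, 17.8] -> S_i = 2.28 + 3.88*i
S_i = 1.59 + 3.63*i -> [1.59, 5.22, 8.85, 12.48, 16.11]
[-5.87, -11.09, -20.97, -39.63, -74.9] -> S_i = -5.87*1.89^i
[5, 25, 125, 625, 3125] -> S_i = 5*5^i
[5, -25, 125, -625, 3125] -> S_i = 5*-5^i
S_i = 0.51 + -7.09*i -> [0.51, -6.58, -13.67, -20.76, -27.85]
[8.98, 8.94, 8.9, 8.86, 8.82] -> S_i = 8.98 + -0.04*i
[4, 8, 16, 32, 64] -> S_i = 4*2^i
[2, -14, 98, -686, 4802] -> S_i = 2*-7^i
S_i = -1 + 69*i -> [-1, 68, 137, 206, 275]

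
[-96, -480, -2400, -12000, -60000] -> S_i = -96*5^i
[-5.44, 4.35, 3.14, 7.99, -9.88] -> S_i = Random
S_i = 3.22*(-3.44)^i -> [3.22, -11.08, 38.1, -131.08, 450.91]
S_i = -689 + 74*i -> [-689, -615, -541, -467, -393]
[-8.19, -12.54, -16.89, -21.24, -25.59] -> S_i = -8.19 + -4.35*i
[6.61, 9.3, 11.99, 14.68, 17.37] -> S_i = 6.61 + 2.69*i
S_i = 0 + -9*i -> [0, -9, -18, -27, -36]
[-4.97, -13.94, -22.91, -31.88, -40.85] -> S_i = -4.97 + -8.97*i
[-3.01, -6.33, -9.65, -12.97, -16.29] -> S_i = -3.01 + -3.32*i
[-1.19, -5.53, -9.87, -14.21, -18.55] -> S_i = -1.19 + -4.34*i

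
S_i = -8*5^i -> [-8, -40, -200, -1000, -5000]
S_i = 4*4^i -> [4, 16, 64, 256, 1024]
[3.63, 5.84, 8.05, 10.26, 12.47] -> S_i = 3.63 + 2.21*i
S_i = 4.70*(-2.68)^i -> [4.7, -12.6, 33.76, -90.47, 242.46]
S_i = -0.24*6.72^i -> [-0.24, -1.61, -10.84, -72.83, -489.43]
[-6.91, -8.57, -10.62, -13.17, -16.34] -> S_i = -6.91*1.24^i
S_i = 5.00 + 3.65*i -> [5.0, 8.65, 12.3, 15.95, 19.6]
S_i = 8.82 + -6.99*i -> [8.82, 1.83, -5.16, -12.15, -19.14]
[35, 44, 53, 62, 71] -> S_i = 35 + 9*i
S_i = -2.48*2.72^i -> [-2.48, -6.75, -18.35, -49.91, -135.75]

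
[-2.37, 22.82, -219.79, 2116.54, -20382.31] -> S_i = -2.37*(-9.63)^i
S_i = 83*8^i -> [83, 664, 5312, 42496, 339968]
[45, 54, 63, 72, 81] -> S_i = 45 + 9*i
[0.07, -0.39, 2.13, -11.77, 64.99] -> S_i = 0.07*(-5.52)^i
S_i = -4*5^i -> [-4, -20, -100, -500, -2500]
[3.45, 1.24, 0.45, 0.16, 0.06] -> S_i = 3.45*0.36^i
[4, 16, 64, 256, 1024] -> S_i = 4*4^i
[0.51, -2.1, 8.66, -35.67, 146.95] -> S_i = 0.51*(-4.12)^i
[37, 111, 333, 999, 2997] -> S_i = 37*3^i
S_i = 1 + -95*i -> [1, -94, -189, -284, -379]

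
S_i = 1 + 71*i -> [1, 72, 143, 214, 285]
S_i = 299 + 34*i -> [299, 333, 367, 401, 435]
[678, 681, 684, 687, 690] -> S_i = 678 + 3*i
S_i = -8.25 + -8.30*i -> [-8.25, -16.55, -24.85, -33.15, -41.45]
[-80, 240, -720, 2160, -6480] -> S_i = -80*-3^i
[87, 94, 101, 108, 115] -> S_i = 87 + 7*i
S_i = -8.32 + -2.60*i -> [-8.32, -10.92, -13.52, -16.12, -18.72]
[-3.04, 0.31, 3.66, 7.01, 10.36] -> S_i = -3.04 + 3.35*i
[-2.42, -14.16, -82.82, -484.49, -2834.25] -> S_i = -2.42*5.85^i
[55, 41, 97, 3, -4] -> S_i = Random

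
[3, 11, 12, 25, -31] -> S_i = Random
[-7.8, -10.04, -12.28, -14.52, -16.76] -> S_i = -7.80 + -2.24*i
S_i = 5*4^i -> [5, 20, 80, 320, 1280]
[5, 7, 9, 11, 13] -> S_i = 5 + 2*i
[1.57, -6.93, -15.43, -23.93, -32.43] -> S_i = 1.57 + -8.50*i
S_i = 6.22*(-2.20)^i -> [6.22, -13.68, 30.1, -66.23, 145.71]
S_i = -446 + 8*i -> [-446, -438, -430, -422, -414]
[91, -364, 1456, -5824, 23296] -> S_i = 91*-4^i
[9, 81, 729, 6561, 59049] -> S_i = 9*9^i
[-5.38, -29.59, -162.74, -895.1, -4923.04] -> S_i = -5.38*5.50^i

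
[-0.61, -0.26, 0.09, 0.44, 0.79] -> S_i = -0.61 + 0.35*i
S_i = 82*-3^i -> [82, -246, 738, -2214, 6642]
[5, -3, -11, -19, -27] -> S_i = 5 + -8*i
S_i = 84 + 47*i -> [84, 131, 178, 225, 272]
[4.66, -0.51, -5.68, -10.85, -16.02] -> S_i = 4.66 + -5.17*i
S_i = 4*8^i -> [4, 32, 256, 2048, 16384]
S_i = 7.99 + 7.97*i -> [7.99, 15.96, 23.93, 31.9, 39.87]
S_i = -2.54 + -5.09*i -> [-2.54, -7.63, -12.72, -17.81, -22.9]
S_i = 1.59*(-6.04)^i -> [1.59, -9.6, 58.01, -350.35, 2116.14]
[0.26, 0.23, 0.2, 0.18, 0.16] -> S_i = 0.26*0.88^i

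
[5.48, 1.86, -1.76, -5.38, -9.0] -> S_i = 5.48 + -3.62*i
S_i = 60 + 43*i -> [60, 103, 146, 189, 232]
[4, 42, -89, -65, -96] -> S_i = Random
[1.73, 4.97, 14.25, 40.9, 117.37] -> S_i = 1.73*2.87^i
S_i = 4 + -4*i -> [4, 0, -4, -8, -12]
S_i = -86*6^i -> [-86, -516, -3096, -18576, -111456]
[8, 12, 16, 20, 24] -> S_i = 8 + 4*i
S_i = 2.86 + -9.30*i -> [2.86, -6.44, -15.74, -25.04, -34.34]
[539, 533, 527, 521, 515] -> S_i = 539 + -6*i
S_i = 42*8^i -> [42, 336, 2688, 21504, 172032]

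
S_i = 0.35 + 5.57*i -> [0.35, 5.92, 11.49, 17.06, 22.63]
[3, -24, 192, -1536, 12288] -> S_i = 3*-8^i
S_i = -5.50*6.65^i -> [-5.5, -36.58, -243.22, -1617.44, -10755.96]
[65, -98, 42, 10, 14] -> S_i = Random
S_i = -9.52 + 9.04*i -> [-9.52, -0.48, 8.56, 17.6, 26.64]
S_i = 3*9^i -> [3, 27, 243, 2187, 19683]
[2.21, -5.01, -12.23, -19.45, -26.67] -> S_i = 2.21 + -7.22*i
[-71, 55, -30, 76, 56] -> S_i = Random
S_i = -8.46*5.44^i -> [-8.46, -46.02, -250.36, -1361.97, -7409.11]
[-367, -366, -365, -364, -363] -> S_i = -367 + 1*i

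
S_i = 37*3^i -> [37, 111, 333, 999, 2997]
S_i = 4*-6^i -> [4, -24, 144, -864, 5184]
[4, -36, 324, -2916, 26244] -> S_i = 4*-9^i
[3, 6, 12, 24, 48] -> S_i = 3*2^i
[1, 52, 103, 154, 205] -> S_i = 1 + 51*i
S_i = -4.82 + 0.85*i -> [-4.82, -3.97, -3.12, -2.27, -1.42]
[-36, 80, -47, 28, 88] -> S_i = Random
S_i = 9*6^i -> [9, 54, 324, 1944, 11664]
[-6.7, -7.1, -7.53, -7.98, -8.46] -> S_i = -6.70*1.06^i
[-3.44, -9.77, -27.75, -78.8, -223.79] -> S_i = -3.44*2.84^i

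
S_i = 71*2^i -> [71, 142, 284, 568, 1136]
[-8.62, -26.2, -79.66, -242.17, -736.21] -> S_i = -8.62*3.04^i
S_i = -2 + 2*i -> [-2, 0, 2, 4, 6]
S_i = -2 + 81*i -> [-2, 79, 160, 241, 322]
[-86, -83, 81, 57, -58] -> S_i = Random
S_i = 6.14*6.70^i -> [6.14, 41.14, 275.62, 1846.68, 12372.79]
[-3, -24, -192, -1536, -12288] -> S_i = -3*8^i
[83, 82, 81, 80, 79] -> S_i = 83 + -1*i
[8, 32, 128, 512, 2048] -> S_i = 8*4^i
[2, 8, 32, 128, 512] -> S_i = 2*4^i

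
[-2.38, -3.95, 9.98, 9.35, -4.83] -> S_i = Random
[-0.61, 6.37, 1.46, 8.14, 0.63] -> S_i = Random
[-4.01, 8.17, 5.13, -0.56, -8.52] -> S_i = Random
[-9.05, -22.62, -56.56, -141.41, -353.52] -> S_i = -9.05*2.50^i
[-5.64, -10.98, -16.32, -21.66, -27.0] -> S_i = -5.64 + -5.34*i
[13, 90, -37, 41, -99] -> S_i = Random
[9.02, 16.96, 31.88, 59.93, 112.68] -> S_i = 9.02*1.88^i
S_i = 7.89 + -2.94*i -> [7.89, 4.95, 2.01, -0.93, -3.87]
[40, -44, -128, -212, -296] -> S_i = 40 + -84*i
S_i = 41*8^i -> [41, 328, 2624, 20992, 167936]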